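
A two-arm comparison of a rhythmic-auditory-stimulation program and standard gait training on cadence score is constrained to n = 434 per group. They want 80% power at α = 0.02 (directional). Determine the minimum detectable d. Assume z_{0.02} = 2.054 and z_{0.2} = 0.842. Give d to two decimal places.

For two independent groups of n = 434 each: d_min = (z_{α} + z_β)·√(2/n).
z-sum = 2.054 + 0.842 = 2.896.
d_min = 2.896 × √(2/434) = 2.896 × 0.0679 = 0.197.

d_min ≈ 0.20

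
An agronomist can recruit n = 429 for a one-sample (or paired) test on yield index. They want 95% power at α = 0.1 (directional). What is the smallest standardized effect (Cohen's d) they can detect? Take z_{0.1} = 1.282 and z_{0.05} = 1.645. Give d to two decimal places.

For a single sample (or paired design) of n = 429: d_min = (z_{α} + z_β)/√n.
z-sum = 1.282 + 1.645 = 2.927.
d_min = 2.927 / √429 = 2.927 / 20.712 = 0.141.

d_min ≈ 0.14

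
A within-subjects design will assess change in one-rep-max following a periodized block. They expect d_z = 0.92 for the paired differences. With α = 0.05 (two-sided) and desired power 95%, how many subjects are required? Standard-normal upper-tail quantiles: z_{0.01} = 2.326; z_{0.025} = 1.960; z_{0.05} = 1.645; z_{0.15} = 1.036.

For a paired (one-sample on differences) test: n = ((z_{α/2} + z_β) / d)².
z_{α/2} + z_β = 1.960 + 1.645 = 3.605.
n = (3.605 / 0.92)² = 3.918² = 15.35.
Round up.

n = 16 pairs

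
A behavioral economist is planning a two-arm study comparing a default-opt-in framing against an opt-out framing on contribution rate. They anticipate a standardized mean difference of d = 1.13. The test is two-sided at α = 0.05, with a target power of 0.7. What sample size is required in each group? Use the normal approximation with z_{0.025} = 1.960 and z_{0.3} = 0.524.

n = 10 per group

For two independent groups with equal n: n = 2·((z_{α/2} + z_β) / d)².
z_{α/2} + z_β = 1.960 + 0.524 = 2.484.
n = 2 × (2.484 / 1.13)² = 2 × 2.198² = 2 × 4.83 = 9.7.
Round up to the next whole participant.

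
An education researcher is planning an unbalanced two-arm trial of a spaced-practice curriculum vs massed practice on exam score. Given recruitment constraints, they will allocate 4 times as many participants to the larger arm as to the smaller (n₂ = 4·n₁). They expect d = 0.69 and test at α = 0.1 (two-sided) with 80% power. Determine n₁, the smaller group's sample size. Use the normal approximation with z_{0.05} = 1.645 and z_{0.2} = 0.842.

With allocation ratio k = n₂/n₁ = 4, Var(x̄₁−x̄₂) = σ²(1/n₁ + 1/(k·n₁)) = σ²·(k+1)/(k·n₁).
So n₁ = (1 + 1/k)·((z_{α/2} + z_β)/d)² = 1.250 × (2.487/0.69)².
n₁ = 1.250 × 12.99 = 16.2.
Round up: n₁ = 17, giving n₂ = 4 × 17 = 68.

n₁ = 17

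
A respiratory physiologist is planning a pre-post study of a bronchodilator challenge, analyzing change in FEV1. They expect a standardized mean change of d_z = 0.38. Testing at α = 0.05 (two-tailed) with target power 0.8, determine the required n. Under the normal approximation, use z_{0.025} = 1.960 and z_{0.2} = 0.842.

n = 55 pairs

For a paired (one-sample on differences) test: n = ((z_{α/2} + z_β) / d)².
z_{α/2} + z_β = 1.960 + 0.842 = 2.802.
n = (2.802 / 0.38)² = 7.374² = 54.37.
Round up.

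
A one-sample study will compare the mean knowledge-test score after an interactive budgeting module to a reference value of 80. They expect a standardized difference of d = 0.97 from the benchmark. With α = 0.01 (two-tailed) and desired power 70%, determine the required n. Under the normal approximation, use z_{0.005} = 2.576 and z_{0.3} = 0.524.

n = 11

For a one-sample test: n = ((z_{α/2} + z_β) / d)².
z_{α/2} + z_β = 2.576 + 0.524 = 3.100.
n = (3.100 / 0.97)² = 3.196² = 10.21.
Round up.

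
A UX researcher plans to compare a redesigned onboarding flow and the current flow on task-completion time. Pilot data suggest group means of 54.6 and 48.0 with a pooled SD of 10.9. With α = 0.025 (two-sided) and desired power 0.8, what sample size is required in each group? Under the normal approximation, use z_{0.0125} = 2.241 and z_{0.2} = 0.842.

Cohen's d = |M₁ − M₂| / SD_pooled = |54.6 − 48.0| / 10.9 = 6.6 / 10.9 = 0.606.
For two independent groups with equal n: n = 2·((z_{α/2} + z_β) / d)².
z_{α/2} + z_β = 2.241 + 0.842 = 3.083.
n = 2 × (3.083 / 0.606)² = 2 × 5.087² = 2 × 25.88 = 51.8.
Round up to the next whole participant.

n = 52 per group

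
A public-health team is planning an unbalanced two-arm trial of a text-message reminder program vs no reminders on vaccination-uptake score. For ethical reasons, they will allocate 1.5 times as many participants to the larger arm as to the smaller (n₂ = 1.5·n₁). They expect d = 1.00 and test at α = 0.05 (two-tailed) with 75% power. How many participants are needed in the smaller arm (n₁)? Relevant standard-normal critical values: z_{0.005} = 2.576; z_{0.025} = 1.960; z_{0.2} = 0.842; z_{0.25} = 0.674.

n₁ = 12

With allocation ratio k = n₂/n₁ = 1.5, Var(x̄₁−x̄₂) = σ²(1/n₁ + 1/(k·n₁)) = σ²·(k+1)/(k·n₁).
So n₁ = (1 + 1/k)·((z_{α/2} + z_β)/d)² = 1.667 × (2.634/1.00)².
n₁ = 1.667 × 6.94 = 11.6.
Round up: n₁ = 12, giving n₂ = 1.5 × 12 = 18.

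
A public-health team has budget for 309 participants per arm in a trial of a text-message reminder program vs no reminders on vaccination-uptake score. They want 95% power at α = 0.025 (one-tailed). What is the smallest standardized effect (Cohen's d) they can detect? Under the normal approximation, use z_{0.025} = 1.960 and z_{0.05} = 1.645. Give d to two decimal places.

d_min ≈ 0.29

For two independent groups of n = 309 each: d_min = (z_{α} + z_β)·√(2/n).
z-sum = 1.960 + 1.645 = 3.605.
d_min = 3.605 × √(2/309) = 3.605 × 0.0805 = 0.290.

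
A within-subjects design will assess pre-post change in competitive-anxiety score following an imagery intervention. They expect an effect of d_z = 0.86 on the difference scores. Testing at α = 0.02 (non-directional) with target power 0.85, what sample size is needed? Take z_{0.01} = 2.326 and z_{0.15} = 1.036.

n = 16 pairs

For a paired (one-sample on differences) test: n = ((z_{α/2} + z_β) / d)².
z_{α/2} + z_β = 2.326 + 1.036 = 3.362.
n = (3.362 / 0.86)² = 3.909² = 15.28.
Round up.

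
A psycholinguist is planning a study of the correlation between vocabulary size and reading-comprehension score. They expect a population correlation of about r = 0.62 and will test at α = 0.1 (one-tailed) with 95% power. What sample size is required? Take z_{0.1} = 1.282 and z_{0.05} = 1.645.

Fisher's z: C = ½·ln((1+r)/(1−r)) = ½·ln(4.2632) = 0.7250.
n = ((z_{α} + z_β)/C)² + 3.
(1.282 + 1.645) / 0.7250 = 2.927 / 0.7250 = 4.037.
n = 4.037² + 3 = 16.30 + 3 = 19.3.
Round up.

n = 20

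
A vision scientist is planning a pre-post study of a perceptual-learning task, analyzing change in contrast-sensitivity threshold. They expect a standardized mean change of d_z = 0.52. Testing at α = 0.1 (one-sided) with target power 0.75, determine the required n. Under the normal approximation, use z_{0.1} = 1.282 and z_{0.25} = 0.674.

For a paired (one-sample on differences) test: n = ((z_{α} + z_β) / d)².
z_{α} + z_β = 1.282 + 0.674 = 1.956.
n = (1.956 / 0.52)² = 3.762² = 14.15.
Round up.

n = 15 pairs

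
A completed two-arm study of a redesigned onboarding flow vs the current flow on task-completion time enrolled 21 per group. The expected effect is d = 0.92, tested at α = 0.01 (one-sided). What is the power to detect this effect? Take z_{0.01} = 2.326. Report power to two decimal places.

For two equal groups, power = Φ(d·√(n/2) − z_{α}).
d·√(n/2) = 0.92 × √(21/2) = 0.92 × 3.240 = 2.981.
z_β = 2.981 − 2.326 = 0.655.
Power = Φ(0.655) = 0.744.

power ≈ 0.74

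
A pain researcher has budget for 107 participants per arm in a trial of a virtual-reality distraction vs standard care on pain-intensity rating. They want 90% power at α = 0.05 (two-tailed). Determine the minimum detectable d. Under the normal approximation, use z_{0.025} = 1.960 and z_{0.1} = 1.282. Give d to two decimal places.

d_min ≈ 0.44

For two independent groups of n = 107 each: d_min = (z_{α/2} + z_β)·√(2/n).
z-sum = 1.960 + 1.282 = 3.242.
d_min = 3.242 × √(2/107) = 3.242 × 0.1367 = 0.443.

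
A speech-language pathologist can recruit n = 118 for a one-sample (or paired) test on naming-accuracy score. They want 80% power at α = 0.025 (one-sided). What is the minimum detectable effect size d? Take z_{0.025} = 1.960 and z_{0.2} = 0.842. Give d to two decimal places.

For a single sample (or paired design) of n = 118: d_min = (z_{α} + z_β)/√n.
z-sum = 1.960 + 0.842 = 2.802.
d_min = 2.802 / √118 = 2.802 / 10.863 = 0.258.

d_min ≈ 0.26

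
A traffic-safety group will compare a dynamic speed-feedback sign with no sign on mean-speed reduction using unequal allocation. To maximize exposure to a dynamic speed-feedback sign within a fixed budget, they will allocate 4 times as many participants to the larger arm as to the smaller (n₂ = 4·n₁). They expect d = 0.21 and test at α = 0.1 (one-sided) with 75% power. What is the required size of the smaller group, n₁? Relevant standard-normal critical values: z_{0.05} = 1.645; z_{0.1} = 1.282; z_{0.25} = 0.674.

With allocation ratio k = n₂/n₁ = 4, Var(x̄₁−x̄₂) = σ²(1/n₁ + 1/(k·n₁)) = σ²·(k+1)/(k·n₁).
So n₁ = (1 + 1/k)·((z_{α} + z_β)/d)² = 1.250 × (1.956/0.21)².
n₁ = 1.250 × 86.76 = 108.4.
Round up: n₁ = 109, giving n₂ = 4 × 109 = 436.

n₁ = 109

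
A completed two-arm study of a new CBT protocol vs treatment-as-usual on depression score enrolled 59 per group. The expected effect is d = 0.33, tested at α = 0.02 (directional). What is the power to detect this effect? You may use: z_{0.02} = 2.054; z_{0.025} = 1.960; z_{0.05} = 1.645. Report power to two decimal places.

power ≈ 0.40

For two equal groups, power = Φ(d·√(n/2) − z_{α}).
d·√(n/2) = 0.33 × √(59/2) = 0.33 × 5.431 = 1.792.
z_β = 1.792 − 2.054 = -0.262.
Power = Φ(-0.262) = 0.397.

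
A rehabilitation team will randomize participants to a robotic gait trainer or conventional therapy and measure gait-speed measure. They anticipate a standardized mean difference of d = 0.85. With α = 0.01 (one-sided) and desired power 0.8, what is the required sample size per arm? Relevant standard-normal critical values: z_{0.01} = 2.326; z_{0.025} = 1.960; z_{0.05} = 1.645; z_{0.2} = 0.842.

n = 28 per group

For two independent groups with equal n: n = 2·((z_{α} + z_β) / d)².
z_{α} + z_β = 2.326 + 0.842 = 3.168.
n = 2 × (3.168 / 0.85)² = 2 × 3.727² = 2 × 13.89 = 27.8.
Round up to the next whole participant.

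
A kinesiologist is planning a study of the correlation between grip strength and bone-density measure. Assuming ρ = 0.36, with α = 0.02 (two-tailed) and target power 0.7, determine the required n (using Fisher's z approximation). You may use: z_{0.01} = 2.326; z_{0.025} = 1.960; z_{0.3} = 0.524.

n = 61

Fisher's z: C = ½·ln((1+r)/(1−r)) = ½·ln(2.1250) = 0.3769.
n = ((z_{α/2} + z_β)/C)² + 3.
(2.326 + 0.524) / 0.3769 = 2.850 / 0.3769 = 7.562.
n = 7.562² + 3 = 57.18 + 3 = 60.2.
Round up.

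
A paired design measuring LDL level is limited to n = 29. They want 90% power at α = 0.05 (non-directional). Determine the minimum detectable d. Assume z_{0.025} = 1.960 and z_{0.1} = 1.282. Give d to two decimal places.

For a single sample (or paired design) of n = 29: d_min = (z_{α/2} + z_β)/√n.
z-sum = 1.960 + 1.282 = 3.242.
d_min = 3.242 / √29 = 3.242 / 5.385 = 0.602.

d_min ≈ 0.60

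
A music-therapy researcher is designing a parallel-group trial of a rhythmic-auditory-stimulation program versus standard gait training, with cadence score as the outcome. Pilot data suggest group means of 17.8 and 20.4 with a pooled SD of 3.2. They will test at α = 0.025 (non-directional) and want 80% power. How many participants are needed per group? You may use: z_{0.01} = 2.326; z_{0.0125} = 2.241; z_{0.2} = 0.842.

n = 29 per group

Cohen's d = |M₁ − M₂| / SD_pooled = |17.8 − 20.4| / 3.2 = 2.6 / 3.2 = 0.812.
For two independent groups with equal n: n = 2·((z_{α/2} + z_β) / d)².
z_{α/2} + z_β = 2.241 + 0.842 = 3.083.
n = 2 × (3.083 / 0.812)² = 2 × 3.797² = 2 × 14.42 = 28.8.
Round up to the next whole participant.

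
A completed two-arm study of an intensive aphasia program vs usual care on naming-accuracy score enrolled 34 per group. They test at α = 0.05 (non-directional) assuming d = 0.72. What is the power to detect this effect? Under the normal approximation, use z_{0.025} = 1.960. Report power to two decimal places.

power ≈ 0.84

For two equal groups, power = Φ(d·√(n/2) − z_{α/2}).
d·√(n/2) = 0.72 × √(34/2) = 0.72 × 4.123 = 2.969.
z_β = 2.969 − 1.960 = 1.009.
Power = Φ(1.009) = 0.843.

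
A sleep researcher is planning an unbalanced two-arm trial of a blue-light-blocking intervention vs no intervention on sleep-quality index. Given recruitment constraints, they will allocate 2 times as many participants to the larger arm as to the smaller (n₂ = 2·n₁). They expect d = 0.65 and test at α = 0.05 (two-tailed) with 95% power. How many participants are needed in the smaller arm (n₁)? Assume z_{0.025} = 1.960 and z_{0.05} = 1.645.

With allocation ratio k = n₂/n₁ = 2, Var(x̄₁−x̄₂) = σ²(1/n₁ + 1/(k·n₁)) = σ²·(k+1)/(k·n₁).
So n₁ = (1 + 1/k)·((z_{α/2} + z_β)/d)² = 1.500 × (3.605/0.65)².
n₁ = 1.500 × 30.76 = 46.1.
Round up: n₁ = 47, giving n₂ = 2 × 47 = 94.

n₁ = 47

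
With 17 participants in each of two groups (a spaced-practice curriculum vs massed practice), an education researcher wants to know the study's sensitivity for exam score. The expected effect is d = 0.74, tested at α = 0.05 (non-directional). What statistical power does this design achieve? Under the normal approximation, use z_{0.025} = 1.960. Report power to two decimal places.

power ≈ 0.58

For two equal groups, power = Φ(d·√(n/2) − z_{α/2}).
d·√(n/2) = 0.74 × √(17/2) = 0.74 × 2.915 = 2.157.
z_β = 2.157 − 1.960 = 0.197.
Power = Φ(0.197) = 0.578.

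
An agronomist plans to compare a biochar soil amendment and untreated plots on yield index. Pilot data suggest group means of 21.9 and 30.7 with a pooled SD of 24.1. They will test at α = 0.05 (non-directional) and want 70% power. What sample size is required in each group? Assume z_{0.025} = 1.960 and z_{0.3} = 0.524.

Cohen's d = |M₁ − M₂| / SD_pooled = |21.9 − 30.7| / 24.1 = 8.8 / 24.1 = 0.365.
For two independent groups with equal n: n = 2·((z_{α/2} + z_β) / d)².
z_{α/2} + z_β = 1.960 + 0.524 = 2.484.
n = 2 × (2.484 / 0.365)² = 2 × 6.805² = 2 × 46.31 = 92.6.
Round up to the next whole participant.

n = 93 per group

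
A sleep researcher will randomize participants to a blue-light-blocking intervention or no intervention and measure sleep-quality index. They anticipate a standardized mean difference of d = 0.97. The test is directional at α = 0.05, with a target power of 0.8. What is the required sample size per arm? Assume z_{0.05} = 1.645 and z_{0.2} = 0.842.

For two independent groups with equal n: n = 2·((z_{α} + z_β) / d)².
z_{α} + z_β = 1.645 + 0.842 = 2.487.
n = 2 × (2.487 / 0.97)² = 2 × 2.564² = 2 × 6.57 = 13.1.
Round up to the next whole participant.

n = 14 per group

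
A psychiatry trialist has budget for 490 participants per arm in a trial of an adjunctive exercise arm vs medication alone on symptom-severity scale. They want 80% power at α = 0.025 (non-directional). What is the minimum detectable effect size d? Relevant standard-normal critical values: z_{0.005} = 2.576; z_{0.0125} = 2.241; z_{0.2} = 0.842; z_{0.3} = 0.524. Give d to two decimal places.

d_min ≈ 0.20

For two independent groups of n = 490 each: d_min = (z_{α/2} + z_β)·√(2/n).
z-sum = 2.241 + 0.842 = 3.083.
d_min = 3.083 × √(2/490) = 3.083 × 0.0639 = 0.197.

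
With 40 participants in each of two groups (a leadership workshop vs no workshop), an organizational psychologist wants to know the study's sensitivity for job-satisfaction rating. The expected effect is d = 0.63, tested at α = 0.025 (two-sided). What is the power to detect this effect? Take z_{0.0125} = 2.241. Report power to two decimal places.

For two equal groups, power = Φ(d·√(n/2) − z_{α/2}).
d·√(n/2) = 0.63 × √(40/2) = 0.63 × 4.472 = 2.817.
z_β = 2.817 − 2.241 = 0.576.
Power = Φ(0.576) = 0.718.

power ≈ 0.72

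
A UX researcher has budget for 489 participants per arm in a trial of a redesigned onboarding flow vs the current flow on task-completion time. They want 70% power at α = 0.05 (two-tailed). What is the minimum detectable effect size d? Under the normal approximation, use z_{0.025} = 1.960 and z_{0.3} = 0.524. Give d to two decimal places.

d_min ≈ 0.16

For two independent groups of n = 489 each: d_min = (z_{α/2} + z_β)·√(2/n).
z-sum = 1.960 + 0.524 = 2.484.
d_min = 2.484 × √(2/489) = 2.484 × 0.0640 = 0.159.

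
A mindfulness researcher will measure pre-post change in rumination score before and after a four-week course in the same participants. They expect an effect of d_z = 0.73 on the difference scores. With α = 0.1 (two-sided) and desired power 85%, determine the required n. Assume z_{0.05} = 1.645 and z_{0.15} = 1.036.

For a paired (one-sample on differences) test: n = ((z_{α/2} + z_β) / d)².
z_{α/2} + z_β = 1.645 + 1.036 = 2.681.
n = (2.681 / 0.73)² = 3.673² = 13.49.
Round up.

n = 14 pairs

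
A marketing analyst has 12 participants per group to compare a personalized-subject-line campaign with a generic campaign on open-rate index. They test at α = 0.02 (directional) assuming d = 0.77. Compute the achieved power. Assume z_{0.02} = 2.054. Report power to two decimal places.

power ≈ 0.43

For two equal groups, power = Φ(d·√(n/2) − z_{α}).
d·√(n/2) = 0.77 × √(12/2) = 0.77 × 2.449 = 1.886.
z_β = 1.886 − 2.054 = -0.168.
Power = Φ(-0.168) = 0.433.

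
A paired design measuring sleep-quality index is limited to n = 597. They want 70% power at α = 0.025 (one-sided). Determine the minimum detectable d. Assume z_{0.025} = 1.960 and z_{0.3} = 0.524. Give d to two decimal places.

d_min ≈ 0.10

For a single sample (or paired design) of n = 597: d_min = (z_{α} + z_β)/√n.
z-sum = 1.960 + 0.524 = 2.484.
d_min = 2.484 / √597 = 2.484 / 24.434 = 0.102.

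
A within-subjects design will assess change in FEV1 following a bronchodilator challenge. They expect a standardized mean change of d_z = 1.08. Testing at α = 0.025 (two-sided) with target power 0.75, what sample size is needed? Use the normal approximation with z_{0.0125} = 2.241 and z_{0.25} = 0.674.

n = 8 pairs

For a paired (one-sample on differences) test: n = ((z_{α/2} + z_β) / d)².
z_{α/2} + z_β = 2.241 + 0.674 = 2.915.
n = (2.915 / 1.08)² = 2.699² = 7.29.
Round up.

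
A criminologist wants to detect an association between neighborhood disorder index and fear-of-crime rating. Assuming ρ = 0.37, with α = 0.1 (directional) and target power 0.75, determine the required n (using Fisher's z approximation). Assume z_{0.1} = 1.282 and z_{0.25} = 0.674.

Fisher's z: C = ½·ln((1+r)/(1−r)) = ½·ln(2.1746) = 0.3884.
n = ((z_{α} + z_β)/C)² + 3.
(1.282 + 0.674) / 0.3884 = 1.956 / 0.3884 = 5.036.
n = 5.036² + 3 = 25.36 + 3 = 28.4.
Round up.

n = 29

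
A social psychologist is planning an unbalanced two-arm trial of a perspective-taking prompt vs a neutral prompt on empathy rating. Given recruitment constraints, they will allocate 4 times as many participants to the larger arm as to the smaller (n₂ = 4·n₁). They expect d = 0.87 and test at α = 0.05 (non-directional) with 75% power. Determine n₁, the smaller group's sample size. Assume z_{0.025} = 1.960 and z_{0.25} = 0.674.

With allocation ratio k = n₂/n₁ = 4, Var(x̄₁−x̄₂) = σ²(1/n₁ + 1/(k·n₁)) = σ²·(k+1)/(k·n₁).
So n₁ = (1 + 1/k)·((z_{α/2} + z_β)/d)² = 1.250 × (2.634/0.87)².
n₁ = 1.250 × 9.17 = 11.5.
Round up: n₁ = 12, giving n₂ = 4 × 12 = 48.

n₁ = 12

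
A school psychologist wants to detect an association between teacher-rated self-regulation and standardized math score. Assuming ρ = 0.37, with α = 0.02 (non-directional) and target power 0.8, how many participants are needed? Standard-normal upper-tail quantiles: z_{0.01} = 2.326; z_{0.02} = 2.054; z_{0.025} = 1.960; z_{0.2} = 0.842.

Fisher's z: C = ½·ln((1+r)/(1−r)) = ½·ln(2.1746) = 0.3884.
n = ((z_{α/2} + z_β)/C)² + 3.
(2.326 + 0.842) / 0.3884 = 3.168 / 0.3884 = 8.157.
n = 8.157² + 3 = 66.53 + 3 = 69.5.
Round up.

n = 70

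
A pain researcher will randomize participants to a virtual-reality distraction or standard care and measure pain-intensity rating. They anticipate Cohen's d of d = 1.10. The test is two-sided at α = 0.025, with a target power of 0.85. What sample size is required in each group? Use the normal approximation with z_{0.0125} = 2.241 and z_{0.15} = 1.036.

n = 18 per group

For two independent groups with equal n: n = 2·((z_{α/2} + z_β) / d)².
z_{α/2} + z_β = 2.241 + 1.036 = 3.277.
n = 2 × (3.277 / 1.10)² = 2 × 2.979² = 2 × 8.87 = 17.7.
Round up to the next whole participant.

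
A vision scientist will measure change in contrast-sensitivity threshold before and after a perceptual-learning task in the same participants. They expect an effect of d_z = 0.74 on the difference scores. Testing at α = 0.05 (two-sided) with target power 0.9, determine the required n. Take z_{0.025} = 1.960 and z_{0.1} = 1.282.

n = 20 pairs

For a paired (one-sample on differences) test: n = ((z_{α/2} + z_β) / d)².
z_{α/2} + z_β = 1.960 + 1.282 = 3.242.
n = (3.242 / 0.74)² = 4.381² = 19.19.
Round up.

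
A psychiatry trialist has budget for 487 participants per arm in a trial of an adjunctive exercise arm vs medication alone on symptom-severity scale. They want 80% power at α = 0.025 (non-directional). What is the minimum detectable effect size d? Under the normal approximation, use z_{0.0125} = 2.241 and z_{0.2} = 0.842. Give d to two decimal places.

For two independent groups of n = 487 each: d_min = (z_{α/2} + z_β)·√(2/n).
z-sum = 2.241 + 0.842 = 3.083.
d_min = 3.083 × √(2/487) = 3.083 × 0.0641 = 0.198.

d_min ≈ 0.20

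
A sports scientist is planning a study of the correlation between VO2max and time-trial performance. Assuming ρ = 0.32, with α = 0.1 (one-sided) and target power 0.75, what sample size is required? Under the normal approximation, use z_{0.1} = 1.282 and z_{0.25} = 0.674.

n = 38

Fisher's z: C = ½·ln((1+r)/(1−r)) = ½·ln(1.9412) = 0.3316.
n = ((z_{α} + z_β)/C)² + 3.
(1.282 + 0.674) / 0.3316 = 1.956 / 0.3316 = 5.899.
n = 5.899² + 3 = 34.79 + 3 = 37.8.
Round up.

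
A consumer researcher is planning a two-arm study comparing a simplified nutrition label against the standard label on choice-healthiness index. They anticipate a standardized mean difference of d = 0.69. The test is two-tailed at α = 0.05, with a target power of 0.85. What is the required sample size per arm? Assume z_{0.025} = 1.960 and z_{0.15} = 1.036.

n = 38 per group

For two independent groups with equal n: n = 2·((z_{α/2} + z_β) / d)².
z_{α/2} + z_β = 1.960 + 1.036 = 2.996.
n = 2 × (2.996 / 0.69)² = 2 × 4.342² = 2 × 18.85 = 37.7.
Round up to the next whole participant.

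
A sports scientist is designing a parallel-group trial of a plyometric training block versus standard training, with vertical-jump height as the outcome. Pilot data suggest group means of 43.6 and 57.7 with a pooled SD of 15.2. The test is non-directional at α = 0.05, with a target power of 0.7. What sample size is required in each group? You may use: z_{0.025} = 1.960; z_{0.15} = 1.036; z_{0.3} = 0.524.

n = 15 per group

Cohen's d = |M₁ − M₂| / SD_pooled = |43.6 − 57.7| / 15.2 = 14.1 / 15.2 = 0.928.
For two independent groups with equal n: n = 2·((z_{α/2} + z_β) / d)².
z_{α/2} + z_β = 1.960 + 0.524 = 2.484.
n = 2 × (2.484 / 0.928)² = 2 × 2.677² = 2 × 7.16 = 14.3.
Round up to the next whole participant.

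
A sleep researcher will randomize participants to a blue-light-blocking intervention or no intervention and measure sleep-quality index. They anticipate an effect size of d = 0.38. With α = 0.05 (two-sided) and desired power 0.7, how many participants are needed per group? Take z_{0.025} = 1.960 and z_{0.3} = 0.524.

For two independent groups with equal n: n = 2·((z_{α/2} + z_β) / d)².
z_{α/2} + z_β = 1.960 + 0.524 = 2.484.
n = 2 × (2.484 / 0.38)² = 2 × 6.537² = 2 × 42.73 = 85.5.
Round up to the next whole participant.

n = 86 per group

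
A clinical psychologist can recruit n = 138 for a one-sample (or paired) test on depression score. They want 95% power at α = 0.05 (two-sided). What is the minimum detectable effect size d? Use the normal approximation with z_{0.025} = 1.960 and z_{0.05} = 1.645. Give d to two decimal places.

For a single sample (or paired design) of n = 138: d_min = (z_{α/2} + z_β)/√n.
z-sum = 1.960 + 1.645 = 3.605.
d_min = 3.605 / √138 = 3.605 / 11.747 = 0.307.

d_min ≈ 0.31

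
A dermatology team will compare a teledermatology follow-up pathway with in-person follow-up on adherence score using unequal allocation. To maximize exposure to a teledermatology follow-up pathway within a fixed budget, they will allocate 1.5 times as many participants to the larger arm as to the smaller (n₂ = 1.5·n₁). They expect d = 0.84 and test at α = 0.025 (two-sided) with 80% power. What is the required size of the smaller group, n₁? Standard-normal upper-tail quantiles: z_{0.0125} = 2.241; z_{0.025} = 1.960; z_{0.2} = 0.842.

With allocation ratio k = n₂/n₁ = 1.5, Var(x̄₁−x̄₂) = σ²(1/n₁ + 1/(k·n₁)) = σ²·(k+1)/(k·n₁).
So n₁ = (1 + 1/k)·((z_{α/2} + z_β)/d)² = 1.667 × (3.083/0.84)².
n₁ = 1.667 × 13.47 = 22.5.
Round up: n₁ = 23, giving n₂ = ⌈1.5 × 23⌉ = ⌈34.5⌉ = 35.

n₁ = 23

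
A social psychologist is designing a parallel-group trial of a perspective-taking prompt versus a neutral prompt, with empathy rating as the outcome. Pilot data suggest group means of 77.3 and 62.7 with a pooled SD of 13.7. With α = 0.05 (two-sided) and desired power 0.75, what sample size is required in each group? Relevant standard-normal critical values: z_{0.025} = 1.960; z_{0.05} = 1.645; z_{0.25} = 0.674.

n = 13 per group

Cohen's d = |M₁ − M₂| / SD_pooled = |77.3 − 62.7| / 13.7 = 14.6 / 13.7 = 1.066.
For two independent groups with equal n: n = 2·((z_{α/2} + z_β) / d)².
z_{α/2} + z_β = 1.960 + 0.674 = 2.634.
n = 2 × (2.634 / 1.066)² = 2 × 2.471² = 2 × 6.11 = 12.2.
Round up to the next whole participant.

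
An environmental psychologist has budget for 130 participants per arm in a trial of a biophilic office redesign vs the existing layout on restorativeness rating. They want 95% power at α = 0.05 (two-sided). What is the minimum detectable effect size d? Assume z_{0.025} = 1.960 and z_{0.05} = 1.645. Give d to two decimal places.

For two independent groups of n = 130 each: d_min = (z_{α/2} + z_β)·√(2/n).
z-sum = 1.960 + 1.645 = 3.605.
d_min = 3.605 × √(2/130) = 3.605 × 0.1240 = 0.447.

d_min ≈ 0.45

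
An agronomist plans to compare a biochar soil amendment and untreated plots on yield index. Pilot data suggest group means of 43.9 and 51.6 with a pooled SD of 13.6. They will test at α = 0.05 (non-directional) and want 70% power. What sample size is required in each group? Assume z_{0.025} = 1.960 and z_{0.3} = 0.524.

n = 39 per group

Cohen's d = |M₁ − M₂| / SD_pooled = |43.9 − 51.6| / 13.6 = 7.7 / 13.6 = 0.566.
For two independent groups with equal n: n = 2·((z_{α/2} + z_β) / d)².
z_{α/2} + z_β = 1.960 + 0.524 = 2.484.
n = 2 × (2.484 / 0.566)² = 2 × 4.389² = 2 × 19.26 = 38.5.
Round up to the next whole participant.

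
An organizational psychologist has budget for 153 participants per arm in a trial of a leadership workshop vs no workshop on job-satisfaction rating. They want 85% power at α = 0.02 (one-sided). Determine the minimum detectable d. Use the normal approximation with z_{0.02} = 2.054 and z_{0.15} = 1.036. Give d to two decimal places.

d_min ≈ 0.35

For two independent groups of n = 153 each: d_min = (z_{α} + z_β)·√(2/n).
z-sum = 2.054 + 1.036 = 3.090.
d_min = 3.090 × √(2/153) = 3.090 × 0.1143 = 0.353.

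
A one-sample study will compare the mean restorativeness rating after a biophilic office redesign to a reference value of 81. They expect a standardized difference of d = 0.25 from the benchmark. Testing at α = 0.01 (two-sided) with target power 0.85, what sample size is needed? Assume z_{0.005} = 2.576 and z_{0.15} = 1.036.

n = 209

For a one-sample test: n = ((z_{α/2} + z_β) / d)².
z_{α/2} + z_β = 2.576 + 1.036 = 3.612.
n = (3.612 / 0.25)² = 14.448² = 208.74.
Round up.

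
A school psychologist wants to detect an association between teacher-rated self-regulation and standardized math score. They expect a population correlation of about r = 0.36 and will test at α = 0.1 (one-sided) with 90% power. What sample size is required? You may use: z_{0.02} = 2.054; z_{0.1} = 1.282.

n = 50

Fisher's z: C = ½·ln((1+r)/(1−r)) = ½·ln(2.1250) = 0.3769.
n = ((z_{α} + z_β)/C)² + 3.
(1.282 + 1.282) / 0.3769 = 2.564 / 0.3769 = 6.803.
n = 6.803² + 3 = 46.28 + 3 = 49.3.
Round up.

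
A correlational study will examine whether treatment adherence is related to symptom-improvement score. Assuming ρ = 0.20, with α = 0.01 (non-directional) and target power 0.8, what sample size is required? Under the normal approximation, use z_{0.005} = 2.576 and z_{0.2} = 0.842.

n = 288

Fisher's z: C = ½·ln((1+r)/(1−r)) = ½·ln(1.5000) = 0.2027.
n = ((z_{α/2} + z_β)/C)² + 3.
(2.576 + 0.842) / 0.2027 = 3.418 / 0.2027 = 16.862.
n = 16.862² + 3 = 284.34 + 3 = 287.3.
Round up.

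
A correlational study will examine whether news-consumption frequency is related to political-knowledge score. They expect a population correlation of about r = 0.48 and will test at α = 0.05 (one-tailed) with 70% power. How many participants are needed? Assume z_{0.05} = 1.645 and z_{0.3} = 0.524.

n = 21

Fisher's z: C = ½·ln((1+r)/(1−r)) = ½·ln(2.8462) = 0.5230.
n = ((z_{α} + z_β)/C)² + 3.
(1.645 + 0.524) / 0.5230 = 2.169 / 0.5230 = 4.147.
n = 4.147² + 3 = 17.20 + 3 = 20.2.
Round up.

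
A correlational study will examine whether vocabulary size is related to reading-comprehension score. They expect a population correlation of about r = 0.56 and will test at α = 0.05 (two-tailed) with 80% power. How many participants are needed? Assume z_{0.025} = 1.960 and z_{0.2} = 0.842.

n = 23

Fisher's z: C = ½·ln((1+r)/(1−r)) = ½·ln(3.5455) = 0.6328.
n = ((z_{α/2} + z_β)/C)² + 3.
(1.960 + 0.842) / 0.6328 = 2.802 / 0.6328 = 4.428.
n = 4.428² + 3 = 19.61 + 3 = 22.6.
Round up.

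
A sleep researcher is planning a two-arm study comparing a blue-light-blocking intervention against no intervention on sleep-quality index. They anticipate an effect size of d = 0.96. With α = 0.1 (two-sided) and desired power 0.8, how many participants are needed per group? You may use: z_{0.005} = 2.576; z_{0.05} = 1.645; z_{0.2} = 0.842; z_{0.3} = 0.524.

For two independent groups with equal n: n = 2·((z_{α/2} + z_β) / d)².
z_{α/2} + z_β = 1.645 + 0.842 = 2.487.
n = 2 × (2.487 / 0.96)² = 2 × 2.591² = 2 × 6.71 = 13.4.
Round up to the next whole participant.

n = 14 per group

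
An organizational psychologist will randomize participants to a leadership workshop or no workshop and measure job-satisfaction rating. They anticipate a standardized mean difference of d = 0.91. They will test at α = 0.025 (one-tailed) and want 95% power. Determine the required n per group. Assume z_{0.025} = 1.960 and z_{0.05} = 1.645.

n = 32 per group

For two independent groups with equal n: n = 2·((z_{α} + z_β) / d)².
z_{α} + z_β = 1.960 + 1.645 = 3.605.
n = 2 × (3.605 / 0.91)² = 2 × 3.962² = 2 × 15.69 = 31.4.
Round up to the next whole participant.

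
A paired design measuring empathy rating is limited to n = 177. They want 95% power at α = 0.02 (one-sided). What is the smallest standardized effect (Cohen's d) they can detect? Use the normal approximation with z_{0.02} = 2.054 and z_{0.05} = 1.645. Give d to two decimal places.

d_min ≈ 0.28

For a single sample (or paired design) of n = 177: d_min = (z_{α} + z_β)/√n.
z-sum = 2.054 + 1.645 = 3.699.
d_min = 3.699 / √177 = 3.699 / 13.304 = 0.278.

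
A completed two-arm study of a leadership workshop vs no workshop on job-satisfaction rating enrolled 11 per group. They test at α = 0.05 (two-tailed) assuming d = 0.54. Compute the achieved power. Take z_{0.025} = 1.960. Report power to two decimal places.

power ≈ 0.24

For two equal groups, power = Φ(d·√(n/2) − z_{α/2}).
d·√(n/2) = 0.54 × √(11/2) = 0.54 × 2.345 = 1.266.
z_β = 1.266 − 1.960 = -0.694.
Power = Φ(-0.694) = 0.244.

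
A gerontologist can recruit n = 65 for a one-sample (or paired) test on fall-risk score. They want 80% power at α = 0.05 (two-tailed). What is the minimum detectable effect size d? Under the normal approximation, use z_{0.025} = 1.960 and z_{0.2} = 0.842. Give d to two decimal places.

d_min ≈ 0.35

For a single sample (or paired design) of n = 65: d_min = (z_{α/2} + z_β)/√n.
z-sum = 1.960 + 0.842 = 2.802.
d_min = 2.802 / √65 = 2.802 / 8.062 = 0.348.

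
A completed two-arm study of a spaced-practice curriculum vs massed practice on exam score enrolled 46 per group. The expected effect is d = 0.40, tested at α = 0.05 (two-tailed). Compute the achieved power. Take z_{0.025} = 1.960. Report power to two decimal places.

For two equal groups, power = Φ(d·√(n/2) − z_{α/2}).
d·√(n/2) = 0.40 × √(46/2) = 0.40 × 4.796 = 1.918.
z_β = 1.918 − 1.960 = -0.042.
Power = Φ(-0.042) = 0.483.

power ≈ 0.48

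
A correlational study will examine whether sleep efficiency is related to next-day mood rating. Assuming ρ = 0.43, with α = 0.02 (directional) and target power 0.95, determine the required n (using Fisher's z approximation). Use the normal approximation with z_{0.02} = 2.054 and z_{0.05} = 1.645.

n = 68

Fisher's z: C = ½·ln((1+r)/(1−r)) = ½·ln(2.5088) = 0.4599.
n = ((z_{α} + z_β)/C)² + 3.
(2.054 + 1.645) / 0.4599 = 3.699 / 0.4599 = 8.043.
n = 8.043² + 3 = 64.69 + 3 = 67.7.
Round up.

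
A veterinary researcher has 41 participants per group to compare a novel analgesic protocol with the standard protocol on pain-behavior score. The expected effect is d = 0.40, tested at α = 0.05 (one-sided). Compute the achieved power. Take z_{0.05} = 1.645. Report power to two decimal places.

For two equal groups, power = Φ(d·√(n/2) − z_{α}).
d·√(n/2) = 0.40 × √(41/2) = 0.40 × 4.528 = 1.811.
z_β = 1.811 − 1.645 = 0.166.
Power = Φ(0.166) = 0.566.

power ≈ 0.57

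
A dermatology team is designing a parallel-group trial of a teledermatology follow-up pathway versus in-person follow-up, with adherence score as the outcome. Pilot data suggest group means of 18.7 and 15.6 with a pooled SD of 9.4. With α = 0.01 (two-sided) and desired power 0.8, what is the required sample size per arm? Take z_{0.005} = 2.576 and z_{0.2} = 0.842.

n = 215 per group

Cohen's d = |M₁ − M₂| / SD_pooled = |18.7 − 15.6| / 9.4 = 3.1 / 9.4 = 0.330.
For two independent groups with equal n: n = 2·((z_{α/2} + z_β) / d)².
z_{α/2} + z_β = 2.576 + 0.842 = 3.418.
n = 2 × (3.418 / 0.330)² = 2 × 10.358² = 2 × 107.28 = 214.6.
Round up to the next whole participant.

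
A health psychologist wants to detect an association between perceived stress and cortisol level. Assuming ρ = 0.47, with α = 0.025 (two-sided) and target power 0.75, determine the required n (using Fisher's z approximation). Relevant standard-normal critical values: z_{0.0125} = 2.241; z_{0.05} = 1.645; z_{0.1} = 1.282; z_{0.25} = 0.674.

n = 36

Fisher's z: C = ½·ln((1+r)/(1−r)) = ½·ln(2.7736) = 0.5101.
n = ((z_{α/2} + z_β)/C)² + 3.
(2.241 + 0.674) / 0.5101 = 2.915 / 0.5101 = 5.715.
n = 5.715² + 3 = 32.66 + 3 = 35.7.
Round up.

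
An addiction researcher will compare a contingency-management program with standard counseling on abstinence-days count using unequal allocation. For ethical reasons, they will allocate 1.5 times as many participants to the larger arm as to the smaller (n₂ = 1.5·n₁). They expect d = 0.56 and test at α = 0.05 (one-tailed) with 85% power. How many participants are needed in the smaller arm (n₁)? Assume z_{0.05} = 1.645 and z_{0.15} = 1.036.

With allocation ratio k = n₂/n₁ = 1.5, Var(x̄₁−x̄₂) = σ²(1/n₁ + 1/(k·n₁)) = σ²·(k+1)/(k·n₁).
So n₁ = (1 + 1/k)·((z_{α} + z_β)/d)² = 1.667 × (2.681/0.56)².
n₁ = 1.667 × 22.92 = 38.2.
Round up: n₁ = 39, giving n₂ = ⌈1.5 × 39⌉ = ⌈58.5⌉ = 59.

n₁ = 39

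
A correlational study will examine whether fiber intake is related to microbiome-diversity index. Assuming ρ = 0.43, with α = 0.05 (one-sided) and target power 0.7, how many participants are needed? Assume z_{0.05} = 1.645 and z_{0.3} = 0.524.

Fisher's z: C = ½·ln((1+r)/(1−r)) = ½·ln(2.5088) = 0.4599.
n = ((z_{α} + z_β)/C)² + 3.
(1.645 + 0.524) / 0.4599 = 2.169 / 0.4599 = 4.716.
n = 4.716² + 3 = 22.24 + 3 = 25.2.
Round up.

n = 26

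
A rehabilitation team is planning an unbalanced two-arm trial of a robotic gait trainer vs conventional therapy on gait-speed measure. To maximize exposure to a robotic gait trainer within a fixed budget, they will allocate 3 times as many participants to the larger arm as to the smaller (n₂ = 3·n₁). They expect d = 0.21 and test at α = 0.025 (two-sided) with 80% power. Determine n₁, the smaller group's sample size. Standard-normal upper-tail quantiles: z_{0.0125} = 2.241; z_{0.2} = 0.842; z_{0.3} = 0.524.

With allocation ratio k = n₂/n₁ = 3, Var(x̄₁−x̄₂) = σ²(1/n₁ + 1/(k·n₁)) = σ²·(k+1)/(k·n₁).
So n₁ = (1 + 1/k)·((z_{α/2} + z_β)/d)² = 1.333 × (3.083/0.21)².
n₁ = 1.333 × 215.53 = 287.4.
Round up: n₁ = 288, giving n₂ = 3 × 288 = 864.

n₁ = 288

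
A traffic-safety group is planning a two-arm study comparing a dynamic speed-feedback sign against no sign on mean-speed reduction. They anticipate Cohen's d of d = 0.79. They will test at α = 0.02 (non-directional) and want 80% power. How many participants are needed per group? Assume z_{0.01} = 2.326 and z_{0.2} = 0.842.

n = 33 per group

For two independent groups with equal n: n = 2·((z_{α/2} + z_β) / d)².
z_{α/2} + z_β = 2.326 + 0.842 = 3.168.
n = 2 × (3.168 / 0.79)² = 2 × 4.010² = 2 × 16.08 = 32.2.
Round up to the next whole participant.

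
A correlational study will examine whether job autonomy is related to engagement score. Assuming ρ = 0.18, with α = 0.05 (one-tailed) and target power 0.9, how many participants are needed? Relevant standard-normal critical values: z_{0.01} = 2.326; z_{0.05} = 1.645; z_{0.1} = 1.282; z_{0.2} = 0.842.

Fisher's z: C = ½·ln((1+r)/(1−r)) = ½·ln(1.4390) = 0.1820.
n = ((z_{α} + z_β)/C)² + 3.
(1.645 + 1.282) / 0.1820 = 2.927 / 0.1820 = 16.082.
n = 16.082² + 3 = 258.64 + 3 = 261.6.
Round up.

n = 262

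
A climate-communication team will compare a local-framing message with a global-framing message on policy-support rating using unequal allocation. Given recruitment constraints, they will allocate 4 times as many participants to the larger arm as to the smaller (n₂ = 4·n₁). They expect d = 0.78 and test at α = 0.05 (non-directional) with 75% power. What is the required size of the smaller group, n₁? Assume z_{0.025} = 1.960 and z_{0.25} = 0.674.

With allocation ratio k = n₂/n₁ = 4, Var(x̄₁−x̄₂) = σ²(1/n₁ + 1/(k·n₁)) = σ²·(k+1)/(k·n₁).
So n₁ = (1 + 1/k)·((z_{α/2} + z_β)/d)² = 1.250 × (2.634/0.78)².
n₁ = 1.250 × 11.40 = 14.3.
Round up: n₁ = 15, giving n₂ = 4 × 15 = 60.

n₁ = 15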